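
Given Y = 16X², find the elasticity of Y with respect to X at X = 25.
Elasticity = 2

Elasticity = (dY/dX) · (X/Y)

dY/dX = 32·X
At X = 25: dY/dX = 800, Y = 10000

Elasticity = 800 · (25 / 10000) = 2

Interpretation: for a small percentage change in X, the percentage change in Y is approximately 2.00 times as large.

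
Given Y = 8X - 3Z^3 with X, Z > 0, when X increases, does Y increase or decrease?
Y increases

Taking the partial derivative:
∂Y/∂X = 8

∂Y/∂X = 8 > 0 (assuming positive values)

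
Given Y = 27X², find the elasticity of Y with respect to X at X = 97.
Elasticity = 2

Elasticity = (dY/dX) · (X/Y)

dY/dX = 54·X
At X = 97: dY/dX = 5238, Y = 254043

Elasticity = 5238 · (97 / 254043) = 2

Interpretation: for a small percentage change in X, the percentage change in Y is approximately 2.00 times as large.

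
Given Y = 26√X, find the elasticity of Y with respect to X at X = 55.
Elasticity = 1/2

Elasticity = (dY/dX) · (X/Y)

dY/dX = 13/√X
At X = 55: dY/dX = 13·√55/55, Y = 26·√55

Elasticity = (13·√55/55) · (55 / (26·√55)) = 1/2

Interpretation: for a small percentage change in X, the percentage change in Y is approximately 0.50 times as large.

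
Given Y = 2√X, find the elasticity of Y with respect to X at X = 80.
Elasticity = 1/2

Elasticity = (dY/dX) · (X/Y)

dY/dX = 1/√X
At X = 80: dY/dX = √5/20, Y = 8·√5

Elasticity = (√5/20) · (80 / (8·√5)) = 1/2

Interpretation: for a small percentage change in X, the percentage change in Y is approximately 0.50 times as large.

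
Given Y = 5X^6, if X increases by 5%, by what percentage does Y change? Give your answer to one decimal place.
34.0%

For Y = 5X^6:
If X → X(1 + 0.05)
Then Y → Y · (1 + 0.05)^6
     ≈ Y · 1.3401

Percentage change = ((1 + 0.05)^6 − 1) × 100% ≈ 34.0%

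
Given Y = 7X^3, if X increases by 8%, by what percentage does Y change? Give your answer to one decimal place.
26.0%

For Y = 7X^3:
If X → X(1 + 0.08)
Then Y → Y · (1 + 0.08)^3
     ≈ Y · 1.2597

Percentage change = ((1 + 0.08)^3 − 1) × 100% ≈ 26.0%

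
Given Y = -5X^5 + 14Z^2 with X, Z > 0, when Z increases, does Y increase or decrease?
Y increases

Taking the partial derivative:
∂Y/∂Z = 28Z

∂Y/∂Z = 28Z > 0 (assuming positive values)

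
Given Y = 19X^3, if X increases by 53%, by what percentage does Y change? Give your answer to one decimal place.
258.2%

For Y = 19X^3:
If X → X(1 + 0.53)
Then Y → Y · (1 + 0.53)^3
     ≈ Y · 3.5816

Percentage change = ((1 + 0.53)^3 − 1) × 100% ≈ 258.2%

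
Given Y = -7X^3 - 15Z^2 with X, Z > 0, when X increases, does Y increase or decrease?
Y decreases

Taking the partial derivative:
∂Y/∂X = -21X^2

∂Y/∂X = -21X^2 < 0 (assuming positive values)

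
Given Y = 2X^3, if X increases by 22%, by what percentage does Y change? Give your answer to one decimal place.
81.6%

For Y = 2X^3:
If X → X(1 + 0.22)
Then Y → Y · (1 + 0.22)^3
     ≈ Y · 1.8158

Percentage change = ((1 + 0.22)^3 − 1) × 100% ≈ 81.6%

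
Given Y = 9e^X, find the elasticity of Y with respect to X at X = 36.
Elasticity = 36

Elasticity = (dY/dX) · (X/Y)

dY/dX = 9·e^X
At X = 36: dY/dX = 9·e^36, Y = 9·e^36

Elasticity = (9·e^36) · (36 / (9·e^36)) = 36

Interpretation: for a small percentage change in X, the percentage change in Y is approximately 36.00 times as large.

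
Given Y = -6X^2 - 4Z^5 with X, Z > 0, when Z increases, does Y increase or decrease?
Y decreases

Taking the partial derivative:
∂Y/∂Z = -20Z^4

∂Y/∂Z = -20Z^4 < 0 (assuming positive values)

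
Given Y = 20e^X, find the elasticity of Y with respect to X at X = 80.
Elasticity = 80

Elasticity = (dY/dX) · (X/Y)

dY/dX = 20·e^X
At X = 80: dY/dX = 20·e^80, Y = 20·e^80

Elasticity = (20·e^80) · (80 / (20·e^80)) = 80

Interpretation: for a small percentage change in X, the percentage change in Y is approximately 80.00 times as large.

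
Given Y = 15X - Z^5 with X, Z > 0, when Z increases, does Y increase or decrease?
Y decreases

Taking the partial derivative:
∂Y/∂Z = -5Z^4

∂Y/∂Z = -5Z^4 < 0 (assuming positive values)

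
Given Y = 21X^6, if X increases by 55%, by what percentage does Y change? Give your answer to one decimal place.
1286.7%

For Y = 21X^6:
If X → X(1 + 0.55)
Then Y → Y · (1 + 0.55)^6
     ≈ Y · 13.8672

Percentage change = ((1 + 0.55)^6 − 1) × 100% ≈ 1286.7%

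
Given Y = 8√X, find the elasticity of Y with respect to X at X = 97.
Elasticity = 1/2

Elasticity = (dY/dX) · (X/Y)

dY/dX = 4/√X
At X = 97: dY/dX = 4·√97/97, Y = 8·√97

Elasticity = (4·√97/97) · (97 / (8·√97)) = 1/2

Interpretation: for a small percentage change in X, the percentage change in Y is approximately 0.50 times as large.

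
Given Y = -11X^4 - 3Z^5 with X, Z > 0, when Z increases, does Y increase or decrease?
Y decreases

Taking the partial derivative:
∂Y/∂Z = -15Z^4

∂Y/∂Z = -15Z^4 < 0 (assuming positive values)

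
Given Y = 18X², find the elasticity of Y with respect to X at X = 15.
Elasticity = 2

Elasticity = (dY/dX) · (X/Y)

dY/dX = 36·X
At X = 15: dY/dX = 540, Y = 4050

Elasticity = 540 · (15 / 4050) = 2

Interpretation: for a small percentage change in X, the percentage change in Y is approximately 2.00 times as large.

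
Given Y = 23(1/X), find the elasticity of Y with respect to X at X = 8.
Elasticity = -1

Elasticity = (dY/dX) · (X/Y)

dY/dX = -23/X²
At X = 8: dY/dX = -23/64, Y = 23/8

Elasticity = (-23/64) · (8 / (23/8)) = -1

Interpretation: for a small percentage change in X, the percentage change in Y is approximately -1.00 times as large.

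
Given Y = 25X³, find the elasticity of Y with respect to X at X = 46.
Elasticity = 3

Elasticity = (dY/dX) · (X/Y)

dY/dX = 75·X²
At X = 46: dY/dX = 158700, Y = 2433400

Elasticity = 158700 · (46 / 2433400) = 3

Interpretation: for a small percentage change in X, the percentage change in Y is approximately 3.00 times as large.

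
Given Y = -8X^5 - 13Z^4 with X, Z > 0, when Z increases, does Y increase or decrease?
Y decreases

Taking the partial derivative:
∂Y/∂Z = -52Z^3

∂Y/∂Z = -52Z^3 < 0 (assuming positive values)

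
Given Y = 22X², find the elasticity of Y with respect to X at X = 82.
Elasticity = 2

Elasticity = (dY/dX) · (X/Y)

dY/dX = 44·X
At X = 82: dY/dX = 3608, Y = 147928

Elasticity = 3608 · (82 / 147928) = 2

Interpretation: for a small percentage change in X, the percentage change in Y is approximately 2.00 times as large.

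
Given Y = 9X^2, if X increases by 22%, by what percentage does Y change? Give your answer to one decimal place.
48.8%

For Y = 9X^2:
If X → X(1 + 0.22)
Then Y → Y · (1 + 0.22)^2
     = Y · 1.4884

Percentage change = ((1 + 0.22)^2 − 1) × 100% ≈ 48.8%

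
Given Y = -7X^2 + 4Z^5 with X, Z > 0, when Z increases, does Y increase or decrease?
Y increases

Taking the partial derivative:
∂Y/∂Z = 20Z^4

∂Y/∂Z = 20Z^4 > 0 (assuming positive values)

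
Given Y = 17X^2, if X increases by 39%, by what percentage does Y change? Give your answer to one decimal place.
93.2%

For Y = 17X^2:
If X → X(1 + 0.39)
Then Y → Y · (1 + 0.39)^2
     = Y · 1.9321

Percentage change = ((1 + 0.39)^2 − 1) × 100% ≈ 93.2%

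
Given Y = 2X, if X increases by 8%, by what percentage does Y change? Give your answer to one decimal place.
8.0%

For Y = 2X:
If X → X(1 + 0.08)
Then Y → Y · (1 + 0.08)^1
     = Y · 1.0800

Percentage change = ((1 + 0.08)^1 − 1) × 100% = 8.0%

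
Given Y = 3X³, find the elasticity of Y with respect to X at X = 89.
Elasticity = 3

Elasticity = (dY/dX) · (X/Y)

dY/dX = 9·X²
At X = 89: dY/dX = 71289, Y = 2114907

Elasticity = 71289 · (89 / 2114907) = 3

Interpretation: for a small percentage change in X, the percentage change in Y is approximately 3.00 times as large.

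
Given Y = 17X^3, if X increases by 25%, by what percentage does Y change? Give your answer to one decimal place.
95.3%

For Y = 17X^3:
If X → X(1 + 0.25)
Then Y → Y · (1 + 0.25)^3
     ≈ Y · 1.9531

Percentage change = ((1 + 0.25)^3 − 1) × 100% ≈ 95.3%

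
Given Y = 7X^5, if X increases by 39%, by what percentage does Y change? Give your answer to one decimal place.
418.9%

For Y = 7X^5:
If X → X(1 + 0.39)
Then Y → Y · (1 + 0.39)^5
     ≈ Y · 5.1889

Percentage change = ((1 + 0.39)^5 − 1) × 100% ≈ 418.9%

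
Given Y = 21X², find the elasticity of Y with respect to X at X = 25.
Elasticity = 2

Elasticity = (dY/dX) · (X/Y)

dY/dX = 42·X
At X = 25: dY/dX = 1050, Y = 13125

Elasticity = 1050 · (25 / 13125) = 2

Interpretation: for a small percentage change in X, the percentage change in Y is approximately 2.00 times as large.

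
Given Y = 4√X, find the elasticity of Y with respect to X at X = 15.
Elasticity = 1/2

Elasticity = (dY/dX) · (X/Y)

dY/dX = 2/√X
At X = 15: dY/dX = 2·√15/15, Y = 4·√15

Elasticity = (2·√15/15) · (15 / (4·√15)) = 1/2

Interpretation: for a small percentage change in X, the percentage change in Y is approximately 0.50 times as large.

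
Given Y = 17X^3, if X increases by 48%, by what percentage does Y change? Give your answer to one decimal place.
224.2%

For Y = 17X^3:
If X → X(1 + 0.48)
Then Y → Y · (1 + 0.48)^3
     ≈ Y · 3.2418

Percentage change = ((1 + 0.48)^3 − 1) × 100% ≈ 224.2%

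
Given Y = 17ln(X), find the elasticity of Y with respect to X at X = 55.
Elasticity = 1/ln(55) ≈ 0.2495

Elasticity = (dY/dX) · (X/Y)

dY/dX = 17/X
At X = 55: dY/dX = 17/55, Y = 17·ln(55)

Elasticity = (17/55) · (55 / (17·ln(55))) = 1/ln(55) ≈ 0.2495

Interpretation: for a small percentage change in X, the percentage change in Y is approximately 0.25 times as large.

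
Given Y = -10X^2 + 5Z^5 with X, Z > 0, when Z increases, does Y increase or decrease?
Y increases

Taking the partial derivative:
∂Y/∂Z = 25Z^4

∂Y/∂Z = 25Z^4 > 0 (assuming positive values)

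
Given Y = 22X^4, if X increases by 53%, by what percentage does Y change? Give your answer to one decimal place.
448.0%

For Y = 22X^4:
If X → X(1 + 0.53)
Then Y → Y · (1 + 0.53)^4
     ≈ Y · 5.4798

Percentage change = ((1 + 0.53)^4 − 1) × 100% ≈ 448.0%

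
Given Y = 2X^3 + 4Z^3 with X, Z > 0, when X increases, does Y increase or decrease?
Y increases

Taking the partial derivative:
∂Y/∂X = 6X^2

∂Y/∂X = 6X^2 > 0 (assuming positive values)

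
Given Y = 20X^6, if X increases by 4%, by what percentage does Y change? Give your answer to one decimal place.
26.5%

For Y = 20X^6:
If X → X(1 + 0.04)
Then Y → Y · (1 + 0.04)^6
     ≈ Y · 1.2653

Percentage change = ((1 + 0.04)^6 − 1) × 100% ≈ 26.5%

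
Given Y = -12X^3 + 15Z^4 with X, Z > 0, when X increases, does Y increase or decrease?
Y decreases

Taking the partial derivative:
∂Y/∂X = -36X^2

∂Y/∂X = -36X^2 < 0 (assuming positive values)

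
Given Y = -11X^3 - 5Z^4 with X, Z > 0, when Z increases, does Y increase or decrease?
Y decreases

Taking the partial derivative:
∂Y/∂Z = -20Z^3

∂Y/∂Z = -20Z^3 < 0 (assuming positive values)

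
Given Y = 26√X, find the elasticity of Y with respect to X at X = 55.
Elasticity = 1/2

Elasticity = (dY/dX) · (X/Y)

dY/dX = 13/√X
At X = 55: dY/dX = 13·√55/55, Y = 26·√55

Elasticity = (13·√55/55) · (55 / (26·√55)) = 1/2

Interpretation: for a small percentage change in X, the percentage change in Y is approximately 0.50 times as large.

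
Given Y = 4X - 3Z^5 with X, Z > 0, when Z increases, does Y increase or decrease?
Y decreases

Taking the partial derivative:
∂Y/∂Z = -15Z^4

∂Y/∂Z = -15Z^4 < 0 (assuming positive values)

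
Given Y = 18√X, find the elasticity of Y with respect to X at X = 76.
Elasticity = 1/2

Elasticity = (dY/dX) · (X/Y)

dY/dX = 9/√X
At X = 76: dY/dX = 9·√19/38, Y = 36·√19

Elasticity = (9·√19/38) · (76 / (36·√19)) = 1/2

Interpretation: for a small percentage change in X, the percentage change in Y is approximately 0.50 times as large.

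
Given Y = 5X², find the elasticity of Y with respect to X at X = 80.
Elasticity = 2

Elasticity = (dY/dX) · (X/Y)

dY/dX = 10·X
At X = 80: dY/dX = 800, Y = 32000

Elasticity = 800 · (80 / 32000) = 2

Interpretation: for a small percentage change in X, the percentage change in Y is approximately 2.00 times as large.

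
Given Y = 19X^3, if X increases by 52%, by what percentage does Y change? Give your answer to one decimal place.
251.2%

For Y = 19X^3:
If X → X(1 + 0.52)
Then Y → Y · (1 + 0.52)^3
     ≈ Y · 3.5118

Percentage change = ((1 + 0.52)^3 − 1) × 100% ≈ 251.2%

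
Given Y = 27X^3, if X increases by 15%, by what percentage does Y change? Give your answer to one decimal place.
52.1%

For Y = 27X^3:
If X → X(1 + 0.15)
Then Y → Y · (1 + 0.15)^3
     ≈ Y · 1.5209

Percentage change = ((1 + 0.15)^3 − 1) × 100% ≈ 52.1%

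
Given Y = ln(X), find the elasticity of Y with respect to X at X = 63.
Elasticity = 1/ln(63) ≈ 0.2414

Elasticity = (dY/dX) · (X/Y)

dY/dX = 1/X
At X = 63: dY/dX = 1/63, Y = ln(63)

Elasticity = (1/63) · (63 / (ln(63))) = 1/ln(63) ≈ 0.2414

Interpretation: for a small percentage change in X, the percentage change in Y is approximately 0.24 times as large.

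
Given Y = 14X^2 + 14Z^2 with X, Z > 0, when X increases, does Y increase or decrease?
Y increases

Taking the partial derivative:
∂Y/∂X = 28X

∂Y/∂X = 28X > 0 (assuming positive values)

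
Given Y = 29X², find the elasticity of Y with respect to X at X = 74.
Elasticity = 2

Elasticity = (dY/dX) · (X/Y)

dY/dX = 58·X
At X = 74: dY/dX = 4292, Y = 158804

Elasticity = 4292 · (74 / 158804) = 2

Interpretation: for a small percentage change in X, the percentage change in Y is approximately 2.00 times as large.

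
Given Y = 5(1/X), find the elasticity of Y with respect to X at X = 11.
Elasticity = -1

Elasticity = (dY/dX) · (X/Y)

dY/dX = -5/X²
At X = 11: dY/dX = -5/121, Y = 5/11

Elasticity = (-5/121) · (11 / (5/11)) = -1

Interpretation: for a small percentage change in X, the percentage change in Y is approximately -1.00 times as large.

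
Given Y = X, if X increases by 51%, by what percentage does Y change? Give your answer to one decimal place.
51.0%

For Y = X:
If X → X(1 + 0.51)
Then Y → Y · (1 + 0.51)^1
     = Y · 1.5100

Percentage change = ((1 + 0.51)^1 − 1) × 100% = 51.0%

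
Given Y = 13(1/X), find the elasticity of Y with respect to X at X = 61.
Elasticity = -1

Elasticity = (dY/dX) · (X/Y)

dY/dX = -13/X²
At X = 61: dY/dX = -13/3721, Y = 13/61

Elasticity = (-13/3721) · (61 / (13/61)) = -1

Interpretation: for a small percentage change in X, the percentage change in Y is approximately -1.00 times as large.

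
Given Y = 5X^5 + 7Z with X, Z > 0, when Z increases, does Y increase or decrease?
Y increases

Taking the partial derivative:
∂Y/∂Z = 7

∂Y/∂Z = 7 > 0 (assuming positive values)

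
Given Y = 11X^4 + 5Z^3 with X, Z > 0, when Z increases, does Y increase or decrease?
Y increases

Taking the partial derivative:
∂Y/∂Z = 15Z^2

∂Y/∂Z = 15Z^2 > 0 (assuming positive values)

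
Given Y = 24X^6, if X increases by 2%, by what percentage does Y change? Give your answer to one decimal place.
12.6%

For Y = 24X^6:
If X → X(1 + 0.02)
Then Y → Y · (1 + 0.02)^6
     ≈ Y · 1.1262

Percentage change = ((1 + 0.02)^6 − 1) × 100% ≈ 12.6%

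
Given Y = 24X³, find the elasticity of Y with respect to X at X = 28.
Elasticity = 3

Elasticity = (dY/dX) · (X/Y)

dY/dX = 72·X²
At X = 28: dY/dX = 56448, Y = 526848

Elasticity = 56448 · (28 / 526848) = 3

Interpretation: for a small percentage change in X, the percentage change in Y is approximately 3.00 times as large.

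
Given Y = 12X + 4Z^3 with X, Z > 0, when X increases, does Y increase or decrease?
Y increases

Taking the partial derivative:
∂Y/∂X = 12

∂Y/∂X = 12 > 0 (assuming positive values)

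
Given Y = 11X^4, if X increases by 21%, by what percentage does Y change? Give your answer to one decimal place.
114.4%

For Y = 11X^4:
If X → X(1 + 0.21)
Then Y → Y · (1 + 0.21)^4
     ≈ Y · 2.1436

Percentage change = ((1 + 0.21)^4 − 1) × 100% ≈ 114.4%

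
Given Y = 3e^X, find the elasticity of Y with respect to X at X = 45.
Elasticity = 45

Elasticity = (dY/dX) · (X/Y)

dY/dX = 3·e^X
At X = 45: dY/dX = 3·e^45, Y = 3·e^45

Elasticity = (3·e^45) · (45 / (3·e^45)) = 45

Interpretation: for a small percentage change in X, the percentage change in Y is approximately 45.00 times as large.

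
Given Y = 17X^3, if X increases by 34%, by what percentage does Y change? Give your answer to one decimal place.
140.6%

For Y = 17X^3:
If X → X(1 + 0.34)
Then Y → Y · (1 + 0.34)^3
     ≈ Y · 2.4061

Percentage change = ((1 + 0.34)^3 − 1) × 100% ≈ 140.6%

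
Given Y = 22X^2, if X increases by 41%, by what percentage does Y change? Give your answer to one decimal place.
98.8%

For Y = 22X^2:
If X → X(1 + 0.41)
Then Y → Y · (1 + 0.41)^2
     = Y · 1.9881

Percentage change = ((1 + 0.41)^2 − 1) × 100% ≈ 98.8%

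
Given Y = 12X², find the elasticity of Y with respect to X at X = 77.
Elasticity = 2

Elasticity = (dY/dX) · (X/Y)

dY/dX = 24·X
At X = 77: dY/dX = 1848, Y = 71148

Elasticity = 1848 · (77 / 71148) = 2

Interpretation: for a small percentage change in X, the percentage change in Y is approximately 2.00 times as large.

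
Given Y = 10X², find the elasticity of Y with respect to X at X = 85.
Elasticity = 2

Elasticity = (dY/dX) · (X/Y)

dY/dX = 20·X
At X = 85: dY/dX = 1700, Y = 72250

Elasticity = 1700 · (85 / 72250) = 2

Interpretation: for a small percentage change in X, the percentage change in Y is approximately 2.00 times as large.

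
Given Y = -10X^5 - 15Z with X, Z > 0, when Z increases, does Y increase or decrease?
Y decreases

Taking the partial derivative:
∂Y/∂Z = -15

∂Y/∂Z = -15 < 0 (assuming positive values)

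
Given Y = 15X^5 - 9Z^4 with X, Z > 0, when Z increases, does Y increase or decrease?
Y decreases

Taking the partial derivative:
∂Y/∂Z = -36Z^3

∂Y/∂Z = -36Z^3 < 0 (assuming positive values)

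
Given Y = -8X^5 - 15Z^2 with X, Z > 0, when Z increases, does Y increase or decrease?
Y decreases

Taking the partial derivative:
∂Y/∂Z = -30Z

∂Y/∂Z = -30Z < 0 (assuming positive values)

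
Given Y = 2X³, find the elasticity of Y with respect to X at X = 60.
Elasticity = 3

Elasticity = (dY/dX) · (X/Y)

dY/dX = 6·X²
At X = 60: dY/dX = 21600, Y = 432000

Elasticity = 21600 · (60 / 432000) = 3

Interpretation: for a small percentage change in X, the percentage change in Y is approximately 3.00 times as large.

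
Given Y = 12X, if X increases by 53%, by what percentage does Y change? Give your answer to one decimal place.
53.0%

For Y = 12X:
If X → X(1 + 0.53)
Then Y → Y · (1 + 0.53)^1
     = Y · 1.5300

Percentage change = ((1 + 0.53)^1 − 1) × 100% = 53.0%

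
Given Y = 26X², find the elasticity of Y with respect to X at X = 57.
Elasticity = 2

Elasticity = (dY/dX) · (X/Y)

dY/dX = 52·X
At X = 57: dY/dX = 2964, Y = 84474

Elasticity = 2964 · (57 / 84474) = 2

Interpretation: for a small percentage change in X, the percentage change in Y is approximately 2.00 times as large.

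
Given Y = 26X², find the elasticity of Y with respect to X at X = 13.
Elasticity = 2

Elasticity = (dY/dX) · (X/Y)

dY/dX = 52·X
At X = 13: dY/dX = 676, Y = 4394

Elasticity = 676 · (13 / 4394) = 2

Interpretation: for a small percentage change in X, the percentage change in Y is approximately 2.00 times as large.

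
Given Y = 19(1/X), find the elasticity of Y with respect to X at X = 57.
Elasticity = -1

Elasticity = (dY/dX) · (X/Y)

dY/dX = -19/X²
At X = 57: dY/dX = -1/171, Y = 1/3

Elasticity = (-1/171) · (57 / (1/3)) = -1

Interpretation: for a small percentage change in X, the percentage change in Y is approximately -1.00 times as large.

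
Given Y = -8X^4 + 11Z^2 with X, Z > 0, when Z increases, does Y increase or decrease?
Y increases

Taking the partial derivative:
∂Y/∂Z = 22Z

∂Y/∂Z = 22Z > 0 (assuming positive values)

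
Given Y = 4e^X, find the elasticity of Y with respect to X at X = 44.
Elasticity = 44

Elasticity = (dY/dX) · (X/Y)

dY/dX = 4·e^X
At X = 44: dY/dX = 4·e^44, Y = 4·e^44

Elasticity = (4·e^44) · (44 / (4·e^44)) = 44

Interpretation: for a small percentage change in X, the percentage change in Y is approximately 44.00 times as large.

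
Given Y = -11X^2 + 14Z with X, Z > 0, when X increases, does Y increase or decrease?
Y decreases

Taking the partial derivative:
∂Y/∂X = -22X

∂Y/∂X = -22X < 0 (assuming positive values)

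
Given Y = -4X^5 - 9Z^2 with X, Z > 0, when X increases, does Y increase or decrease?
Y decreases

Taking the partial derivative:
∂Y/∂X = -20X^4

∂Y/∂X = -20X^4 < 0 (assuming positive values)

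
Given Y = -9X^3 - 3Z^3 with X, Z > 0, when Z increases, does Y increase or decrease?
Y decreases

Taking the partial derivative:
∂Y/∂Z = -9Z^2

∂Y/∂Z = -9Z^2 < 0 (assuming positive values)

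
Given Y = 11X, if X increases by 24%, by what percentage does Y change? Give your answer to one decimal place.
24.0%

For Y = 11X:
If X → X(1 + 0.24)
Then Y → Y · (1 + 0.24)^1
     = Y · 1.2400

Percentage change = ((1 + 0.24)^1 − 1) × 100% = 24.0%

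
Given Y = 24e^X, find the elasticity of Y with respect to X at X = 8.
Elasticity = 8

Elasticity = (dY/dX) · (X/Y)

dY/dX = 24·e^X
At X = 8: dY/dX = 24·e^8, Y = 24·e^8

Elasticity = (24·e^8) · (8 / (24·e^8)) = 8

Interpretation: for a small percentage change in X, the percentage change in Y is approximately 8.00 times as large.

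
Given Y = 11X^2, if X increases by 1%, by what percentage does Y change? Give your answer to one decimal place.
2.0%

For Y = 11X^2:
If X → X(1 + 0.01)
Then Y → Y · (1 + 0.01)^2
     = Y · 1.0201

Percentage change = ((1 + 0.01)^2 − 1) × 100% ≈ 2.0%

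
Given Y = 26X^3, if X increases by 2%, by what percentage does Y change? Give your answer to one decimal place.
6.1%

For Y = 26X^3:
If X → X(1 + 0.02)
Then Y → Y · (1 + 0.02)^3
     ≈ Y · 1.0612

Percentage change = ((1 + 0.02)^3 − 1) × 100% ≈ 6.1%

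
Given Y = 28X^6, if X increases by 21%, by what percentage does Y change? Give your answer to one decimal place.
213.8%

For Y = 28X^6:
If X → X(1 + 0.21)
Then Y → Y · (1 + 0.21)^6
     ≈ Y · 3.1384

Percentage change = ((1 + 0.21)^6 − 1) × 100% ≈ 213.8%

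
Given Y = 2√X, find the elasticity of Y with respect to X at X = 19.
Elasticity = 1/2

Elasticity = (dY/dX) · (X/Y)

dY/dX = 1/√X
At X = 19: dY/dX = √19/19, Y = 2·√19

Elasticity = (√19/19) · (19 / (2·√19)) = 1/2

Interpretation: for a small percentage change in X, the percentage change in Y is approximately 0.50 times as large.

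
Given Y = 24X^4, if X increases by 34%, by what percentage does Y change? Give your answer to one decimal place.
222.4%

For Y = 24X^4:
If X → X(1 + 0.34)
Then Y → Y · (1 + 0.34)^4
     ≈ Y · 3.2242

Percentage change = ((1 + 0.34)^4 − 1) × 100% ≈ 222.4%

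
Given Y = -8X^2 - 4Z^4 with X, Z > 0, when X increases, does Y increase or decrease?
Y decreases

Taking the partial derivative:
∂Y/∂X = -16X

∂Y/∂X = -16X < 0 (assuming positive values)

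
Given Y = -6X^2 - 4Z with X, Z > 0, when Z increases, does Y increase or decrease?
Y decreases

Taking the partial derivative:
∂Y/∂Z = -4

∂Y/∂Z = -4 < 0 (assuming positive values)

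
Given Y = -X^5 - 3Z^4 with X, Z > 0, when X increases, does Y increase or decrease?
Y decreases

Taking the partial derivative:
∂Y/∂X = -5X^4

∂Y/∂X = -5X^4 < 0 (assuming positive values)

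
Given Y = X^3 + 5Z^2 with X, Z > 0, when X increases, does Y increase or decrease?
Y increases

Taking the partial derivative:
∂Y/∂X = 3X^2

∂Y/∂X = 3X^2 > 0 (assuming positive values)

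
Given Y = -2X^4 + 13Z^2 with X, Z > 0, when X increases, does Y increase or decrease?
Y decreases

Taking the partial derivative:
∂Y/∂X = -8X^3

∂Y/∂X = -8X^3 < 0 (assuming positive values)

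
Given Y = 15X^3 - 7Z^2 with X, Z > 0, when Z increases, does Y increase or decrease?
Y decreases

Taking the partial derivative:
∂Y/∂Z = -14Z

∂Y/∂Z = -14Z < 0 (assuming positive values)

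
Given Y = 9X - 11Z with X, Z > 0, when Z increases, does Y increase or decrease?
Y decreases

Taking the partial derivative:
∂Y/∂Z = -11

∂Y/∂Z = -11 < 0 (assuming positive values)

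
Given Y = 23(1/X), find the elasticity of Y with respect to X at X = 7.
Elasticity = -1

Elasticity = (dY/dX) · (X/Y)

dY/dX = -23/X²
At X = 7: dY/dX = -23/49, Y = 23/7

Elasticity = (-23/49) · (7 / (23/7)) = -1

Interpretation: for a small percentage change in X, the percentage change in Y is approximately -1.00 times as large.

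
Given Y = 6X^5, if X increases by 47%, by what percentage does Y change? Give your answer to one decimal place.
586.4%

For Y = 6X^5:
If X → X(1 + 0.47)
Then Y → Y · (1 + 0.47)^5
     ≈ Y · 6.8641

Percentage change = ((1 + 0.47)^5 − 1) × 100% ≈ 586.4%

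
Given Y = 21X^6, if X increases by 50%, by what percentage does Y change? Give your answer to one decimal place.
1039.1%

For Y = 21X^6:
If X → X(1 + 0.5)
Then Y → Y · (1 + 0.5)^6
     ≈ Y · 11.3906

Percentage change = ((1 + 0.5)^6 − 1) × 100% ≈ 1039.1%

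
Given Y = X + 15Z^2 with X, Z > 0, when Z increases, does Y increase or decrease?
Y increases

Taking the partial derivative:
∂Y/∂Z = 30Z

∂Y/∂Z = 30Z > 0 (assuming positive values)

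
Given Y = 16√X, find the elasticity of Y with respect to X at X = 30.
Elasticity = 1/2

Elasticity = (dY/dX) · (X/Y)

dY/dX = 8/√X
At X = 30: dY/dX = 4·√30/15, Y = 16·√30

Elasticity = (4·√30/15) · (30 / (16·√30)) = 1/2

Interpretation: for a small percentage change in X, the percentage change in Y is approximately 0.50 times as large.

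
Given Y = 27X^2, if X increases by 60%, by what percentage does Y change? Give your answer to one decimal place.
156.0%

For Y = 27X^2:
If X → X(1 + 0.6)
Then Y → Y · (1 + 0.6)^2
     = Y · 2.5600

Percentage change = ((1 + 0.6)^2 − 1) × 100% = 156.0%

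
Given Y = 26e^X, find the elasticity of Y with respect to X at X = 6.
Elasticity = 6

Elasticity = (dY/dX) · (X/Y)

dY/dX = 26·e^X
At X = 6: dY/dX = 26·e^6, Y = 26·e^6

Elasticity = (26·e^6) · (6 / (26·e^6)) = 6

Interpretation: for a small percentage change in X, the percentage change in Y is approximately 6.00 times as large.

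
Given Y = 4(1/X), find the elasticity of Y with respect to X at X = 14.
Elasticity = -1

Elasticity = (dY/dX) · (X/Y)

dY/dX = -4/X²
At X = 14: dY/dX = -1/49, Y = 2/7

Elasticity = (-1/49) · (14 / (2/7)) = -1

Interpretation: for a small percentage change in X, the percentage change in Y is approximately -1.00 times as large.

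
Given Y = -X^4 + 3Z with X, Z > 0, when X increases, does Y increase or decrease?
Y decreases

Taking the partial derivative:
∂Y/∂X = -4X^3

∂Y/∂X = -4X^3 < 0 (assuming positive values)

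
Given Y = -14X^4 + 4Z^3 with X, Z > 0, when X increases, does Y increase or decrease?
Y decreases

Taking the partial derivative:
∂Y/∂X = -56X^3

∂Y/∂X = -56X^3 < 0 (assuming positive values)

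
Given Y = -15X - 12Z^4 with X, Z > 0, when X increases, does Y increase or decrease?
Y decreases

Taking the partial derivative:
∂Y/∂X = -15

∂Y/∂X = -15 < 0 (assuming positive values)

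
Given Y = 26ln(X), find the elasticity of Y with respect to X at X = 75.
Elasticity = 1/ln(75) ≈ 0.2316

Elasticity = (dY/dX) · (X/Y)

dY/dX = 26/X
At X = 75: dY/dX = 26/75, Y = 26·ln(75)

Elasticity = (26/75) · (75 / (26·ln(75))) = 1/ln(75) ≈ 0.2316

Interpretation: for a small percentage change in X, the percentage change in Y is approximately 0.23 times as large.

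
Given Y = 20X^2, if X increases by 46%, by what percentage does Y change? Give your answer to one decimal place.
113.2%

For Y = 20X^2:
If X → X(1 + 0.46)
Then Y → Y · (1 + 0.46)^2
     = Y · 2.1316

Percentage change = ((1 + 0.46)^2 − 1) × 100% ≈ 113.2%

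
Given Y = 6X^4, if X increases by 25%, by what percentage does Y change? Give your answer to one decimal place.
144.1%

For Y = 6X^4:
If X → X(1 + 0.25)
Then Y → Y · (1 + 0.25)^4
     ≈ Y · 2.4414

Percentage change = ((1 + 0.25)^4 − 1) × 100% ≈ 144.1%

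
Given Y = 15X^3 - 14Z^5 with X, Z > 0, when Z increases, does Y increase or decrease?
Y decreases

Taking the partial derivative:
∂Y/∂Z = -70Z^4

∂Y/∂Z = -70Z^4 < 0 (assuming positive values)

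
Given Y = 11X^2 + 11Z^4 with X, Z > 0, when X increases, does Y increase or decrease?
Y increases

Taking the partial derivative:
∂Y/∂X = 22X

∂Y/∂X = 22X > 0 (assuming positive values)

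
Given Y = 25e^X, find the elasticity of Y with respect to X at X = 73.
Elasticity = 73

Elasticity = (dY/dX) · (X/Y)

dY/dX = 25·e^X
At X = 73: dY/dX = 25·e^73, Y = 25·e^73

Elasticity = (25·e^73) · (73 / (25·e^73)) = 73

Interpretation: for a small percentage change in X, the percentage change in Y is approximately 73.00 times as large.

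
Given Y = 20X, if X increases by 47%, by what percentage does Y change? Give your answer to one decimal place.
47.0%

For Y = 20X:
If X → X(1 + 0.47)
Then Y → Y · (1 + 0.47)^1
     = Y · 1.4700

Percentage change = ((1 + 0.47)^1 − 1) × 100% = 47.0%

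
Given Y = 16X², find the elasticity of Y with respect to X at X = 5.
Elasticity = 2

Elasticity = (dY/dX) · (X/Y)

dY/dX = 32·X
At X = 5: dY/dX = 160, Y = 400

Elasticity = 160 · (5 / 400) = 2

Interpretation: for a small percentage change in X, the percentage change in Y is approximately 2.00 times as large.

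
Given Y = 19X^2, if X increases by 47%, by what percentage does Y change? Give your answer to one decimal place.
116.1%

For Y = 19X^2:
If X → X(1 + 0.47)
Then Y → Y · (1 + 0.47)^2
     = Y · 2.1609

Percentage change = ((1 + 0.47)^2 − 1) × 100% ≈ 116.1%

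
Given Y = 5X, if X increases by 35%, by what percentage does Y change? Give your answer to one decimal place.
35.0%

For Y = 5X:
If X → X(1 + 0.35)
Then Y → Y · (1 + 0.35)^1
     = Y · 1.3500

Percentage change = ((1 + 0.35)^1 − 1) × 100% = 35.0%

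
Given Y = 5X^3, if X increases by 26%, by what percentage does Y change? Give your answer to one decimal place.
100.0%

For Y = 5X^3:
If X → X(1 + 0.26)
Then Y → Y · (1 + 0.26)^3
     ≈ Y · 2.0004

Percentage change = ((1 + 0.26)^3 − 1) × 100% ≈ 100.0%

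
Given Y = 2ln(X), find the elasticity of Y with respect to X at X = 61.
Elasticity = 1/ln(61) ≈ 0.2433

Elasticity = (dY/dX) · (X/Y)

dY/dX = 2/X
At X = 61: dY/dX = 2/61, Y = 2·ln(61)

Elasticity = (2/61) · (61 / (2·ln(61))) = 1/ln(61) ≈ 0.2433

Interpretation: for a small percentage change in X, the percentage change in Y is approximately 0.24 times as large.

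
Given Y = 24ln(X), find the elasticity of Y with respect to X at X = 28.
Elasticity = 1/ln(28) ≈ 0.3001

Elasticity = (dY/dX) · (X/Y)

dY/dX = 24/X
At X = 28: dY/dX = 6/7, Y = 24·ln(28)

Elasticity = (6/7) · (28 / (24·ln(28))) = 1/ln(28) ≈ 0.3001

Interpretation: for a small percentage change in X, the percentage change in Y is approximately 0.30 times as large.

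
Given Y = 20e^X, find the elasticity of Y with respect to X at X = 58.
Elasticity = 58

Elasticity = (dY/dX) · (X/Y)

dY/dX = 20·e^X
At X = 58: dY/dX = 20·e^58, Y = 20·e^58

Elasticity = (20·e^58) · (58 / (20·e^58)) = 58

Interpretation: for a small percentage change in X, the percentage change in Y is approximately 58.00 times as large.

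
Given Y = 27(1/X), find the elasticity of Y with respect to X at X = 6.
Elasticity = -1

Elasticity = (dY/dX) · (X/Y)

dY/dX = -27/X²
At X = 6: dY/dX = -3/4, Y = 9/2

Elasticity = (-3/4) · (6 / (9/2)) = -1

Interpretation: for a small percentage change in X, the percentage change in Y is approximately -1.00 times as large.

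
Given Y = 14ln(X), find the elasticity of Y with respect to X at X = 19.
Elasticity = 1/ln(19) ≈ 0.3396

Elasticity = (dY/dX) · (X/Y)

dY/dX = 14/X
At X = 19: dY/dX = 14/19, Y = 14·ln(19)

Elasticity = (14/19) · (19 / (14·ln(19))) = 1/ln(19) ≈ 0.3396

Interpretation: for a small percentage change in X, the percentage change in Y is approximately 0.34 times as large.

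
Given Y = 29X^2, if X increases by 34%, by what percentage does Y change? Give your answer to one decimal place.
79.6%

For Y = 29X^2:
If X → X(1 + 0.34)
Then Y → Y · (1 + 0.34)^2
     = Y · 1.7956

Percentage change = ((1 + 0.34)^2 − 1) × 100% ≈ 79.6%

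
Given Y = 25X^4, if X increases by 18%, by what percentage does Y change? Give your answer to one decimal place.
93.9%

For Y = 25X^4:
If X → X(1 + 0.18)
Then Y → Y · (1 + 0.18)^4
     ≈ Y · 1.9388

Percentage change = ((1 + 0.18)^4 − 1) × 100% ≈ 93.9%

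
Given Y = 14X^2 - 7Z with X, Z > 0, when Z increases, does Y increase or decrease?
Y decreases

Taking the partial derivative:
∂Y/∂Z = -7

∂Y/∂Z = -7 < 0 (assuming positive values)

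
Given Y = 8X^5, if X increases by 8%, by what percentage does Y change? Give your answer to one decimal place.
46.9%

For Y = 8X^5:
If X → X(1 + 0.08)
Then Y → Y · (1 + 0.08)^5
     ≈ Y · 1.4693

Percentage change = ((1 + 0.08)^5 − 1) × 100% ≈ 46.9%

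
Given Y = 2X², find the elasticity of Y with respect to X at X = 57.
Elasticity = 2

Elasticity = (dY/dX) · (X/Y)

dY/dX = 4·X
At X = 57: dY/dX = 228, Y = 6498

Elasticity = 228 · (57 / 6498) = 2

Interpretation: for a small percentage change in X, the percentage change in Y is approximately 2.00 times as large.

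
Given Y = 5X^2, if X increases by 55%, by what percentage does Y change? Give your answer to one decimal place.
140.3%

For Y = 5X^2:
If X → X(1 + 0.55)
Then Y → Y · (1 + 0.55)^2
     = Y · 2.4025

Percentage change = ((1 + 0.55)^2 − 1) × 100% ≈ 140.3%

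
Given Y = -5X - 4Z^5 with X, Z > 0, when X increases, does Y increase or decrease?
Y decreases

Taking the partial derivative:
∂Y/∂X = -5

∂Y/∂X = -5 < 0 (assuming positive values)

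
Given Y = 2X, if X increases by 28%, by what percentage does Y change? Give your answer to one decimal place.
28.0%

For Y = 2X:
If X → X(1 + 0.28)
Then Y → Y · (1 + 0.28)^1
     = Y · 1.2800

Percentage change = ((1 + 0.28)^1 − 1) × 100% = 28.0%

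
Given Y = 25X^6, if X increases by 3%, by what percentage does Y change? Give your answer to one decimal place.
19.4%

For Y = 25X^6:
If X → X(1 + 0.03)
Then Y → Y · (1 + 0.03)^6
     ≈ Y · 1.1941

Percentage change = ((1 + 0.03)^6 − 1) × 100% ≈ 19.4%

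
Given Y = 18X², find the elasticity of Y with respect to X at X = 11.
Elasticity = 2

Elasticity = (dY/dX) · (X/Y)

dY/dX = 36·X
At X = 11: dY/dX = 396, Y = 2178

Elasticity = 396 · (11 / 2178) = 2

Interpretation: for a small percentage change in X, the percentage change in Y is approximately 2.00 times as large.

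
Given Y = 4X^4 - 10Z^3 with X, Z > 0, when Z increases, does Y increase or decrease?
Y decreases

Taking the partial derivative:
∂Y/∂Z = -30Z^2

∂Y/∂Z = -30Z^2 < 0 (assuming positive values)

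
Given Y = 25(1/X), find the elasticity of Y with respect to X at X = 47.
Elasticity = -1

Elasticity = (dY/dX) · (X/Y)

dY/dX = -25/X²
At X = 47: dY/dX = -25/2209, Y = 25/47

Elasticity = (-25/2209) · (47 / (25/47)) = -1

Interpretation: for a small percentage change in X, the percentage change in Y is approximately -1.00 times as large.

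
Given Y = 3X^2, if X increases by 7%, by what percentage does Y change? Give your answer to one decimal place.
14.5%

For Y = 3X^2:
If X → X(1 + 0.07)
Then Y → Y · (1 + 0.07)^2
     = Y · 1.1449

Percentage change = ((1 + 0.07)^2 − 1) × 100% ≈ 14.5%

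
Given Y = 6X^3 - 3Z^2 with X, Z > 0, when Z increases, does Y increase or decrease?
Y decreases

Taking the partial derivative:
∂Y/∂Z = -6Z

∂Y/∂Z = -6Z < 0 (assuming positive values)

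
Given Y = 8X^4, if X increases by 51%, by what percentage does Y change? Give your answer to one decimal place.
419.9%

For Y = 8X^4:
If X → X(1 + 0.51)
Then Y → Y · (1 + 0.51)^4
     ≈ Y · 5.1989

Percentage change = ((1 + 0.51)^4 − 1) × 100% ≈ 419.9%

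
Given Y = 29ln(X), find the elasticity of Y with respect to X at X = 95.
Elasticity = 1/ln(95) ≈ 0.2196

Elasticity = (dY/dX) · (X/Y)

dY/dX = 29/X
At X = 95: dY/dX = 29/95, Y = 29·ln(95)

Elasticity = (29/95) · (95 / (29·ln(95))) = 1/ln(95) ≈ 0.2196

Interpretation: for a small percentage change in X, the percentage change in Y is approximately 0.22 times as large.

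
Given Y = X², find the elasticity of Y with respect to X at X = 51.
Elasticity = 2

Elasticity = (dY/dX) · (X/Y)

dY/dX = 2·X
At X = 51: dY/dX = 102, Y = 2601

Elasticity = 102 · (51 / 2601) = 2

Interpretation: for a small percentage change in X, the percentage change in Y is approximately 2.00 times as large.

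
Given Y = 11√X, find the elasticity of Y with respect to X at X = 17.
Elasticity = 1/2

Elasticity = (dY/dX) · (X/Y)

dY/dX = 11/(2·√X)
At X = 17: dY/dX = 11·√17/34, Y = 11·√17

Elasticity = (11·√17/34) · (17 / (11·√17)) = 1/2

Interpretation: for a small percentage change in X, the percentage change in Y is approximately 0.50 times as large.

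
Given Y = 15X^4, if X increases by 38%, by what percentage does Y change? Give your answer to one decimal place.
262.7%

For Y = 15X^4:
If X → X(1 + 0.38)
Then Y → Y · (1 + 0.38)^4
     ≈ Y · 3.6267

Percentage change = ((1 + 0.38)^4 − 1) × 100% ≈ 262.7%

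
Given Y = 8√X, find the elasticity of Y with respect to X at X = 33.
Elasticity = 1/2

Elasticity = (dY/dX) · (X/Y)

dY/dX = 4/√X
At X = 33: dY/dX = 4·√33/33, Y = 8·√33

Elasticity = (4·√33/33) · (33 / (8·√33)) = 1/2

Interpretation: for a small percentage change in X, the percentage change in Y is approximately 0.50 times as large.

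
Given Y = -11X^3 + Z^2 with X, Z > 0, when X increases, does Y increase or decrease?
Y decreases

Taking the partial derivative:
∂Y/∂X = -33X^2

∂Y/∂X = -33X^2 < 0 (assuming positive values)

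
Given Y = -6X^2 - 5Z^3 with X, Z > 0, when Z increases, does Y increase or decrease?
Y decreases

Taking the partial derivative:
∂Y/∂Z = -15Z^2

∂Y/∂Z = -15Z^2 < 0 (assuming positive values)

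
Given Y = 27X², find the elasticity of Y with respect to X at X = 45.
Elasticity = 2

Elasticity = (dY/dX) · (X/Y)

dY/dX = 54·X
At X = 45: dY/dX = 2430, Y = 54675

Elasticity = 2430 · (45 / 54675) = 2

Interpretation: for a small percentage change in X, the percentage change in Y is approximately 2.00 times as large.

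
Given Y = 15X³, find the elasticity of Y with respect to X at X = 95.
Elasticity = 3

Elasticity = (dY/dX) · (X/Y)

dY/dX = 45·X²
At X = 95: dY/dX = 406125, Y = 12860625

Elasticity = 406125 · (95 / 12860625) = 3

Interpretation: for a small percentage change in X, the percentage change in Y is approximately 3.00 times as large.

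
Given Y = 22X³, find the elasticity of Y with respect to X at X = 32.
Elasticity = 3

Elasticity = (dY/dX) · (X/Y)

dY/dX = 66·X²
At X = 32: dY/dX = 67584, Y = 720896

Elasticity = 67584 · (32 / 720896) = 3

Interpretation: for a small percentage change in X, the percentage change in Y is approximately 3.00 times as large.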